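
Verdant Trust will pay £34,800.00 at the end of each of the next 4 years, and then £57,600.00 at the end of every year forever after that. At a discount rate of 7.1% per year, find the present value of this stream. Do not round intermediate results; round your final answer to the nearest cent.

£734213.21

PV of 4-year annuity: £34,800.00 × [1 − (1+0.071)^−4] / 0.071 = 117609.33581
Perpetuity value at year 4: £57,600.00 / 0.071 = 811267.60563
PV of perpetuity: 811267.60563 / (1+0.071)^4 = 616603.87740
Total PV = 117609.33581 + 616603.87740 = 734213.21321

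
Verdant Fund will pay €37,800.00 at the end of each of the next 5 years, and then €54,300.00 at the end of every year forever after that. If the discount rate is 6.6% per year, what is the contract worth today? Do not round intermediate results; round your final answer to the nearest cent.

PV of 5-year annuity: €37,800.00 × [1 − (1+0.066)^−5] / 0.066 = 156661.64330
Perpetuity value at year 5: €54,300.00 / 0.066 = 822727.27273
PV of perpetuity: 822727.27273 / (1+0.066)^5 = 597681.57878
Total PV = 156661.64330 + 597681.57878 = 754343.22208

€754343.22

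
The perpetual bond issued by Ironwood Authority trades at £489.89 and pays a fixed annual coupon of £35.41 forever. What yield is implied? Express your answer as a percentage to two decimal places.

7.23%

P = C/r ⇒ r = C/P = £35.41/£489.89 = 0.072282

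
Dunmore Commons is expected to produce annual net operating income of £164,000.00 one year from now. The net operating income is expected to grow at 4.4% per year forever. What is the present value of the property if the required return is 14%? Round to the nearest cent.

Growing perpetuity: P = D₁ / (r − g) = £164,000.0000 / (0.14 − 0.044) = £1,708,333.33

£1708333.33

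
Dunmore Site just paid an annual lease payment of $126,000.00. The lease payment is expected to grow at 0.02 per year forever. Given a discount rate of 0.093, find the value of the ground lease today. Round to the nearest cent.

D₁ = D₀ × (1 + g) = $126,000.00 × 1.02 = $128,520.0000
Growing perpetuity: P = D₁ / (r − g) = $128,520.0000 / (0.093 − 0.02) = $1,760,547.95

$1760547.95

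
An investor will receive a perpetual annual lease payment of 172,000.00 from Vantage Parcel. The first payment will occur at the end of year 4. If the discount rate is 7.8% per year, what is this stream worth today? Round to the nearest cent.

Value at end of year 3: C / r = 172,000.00 / 0.078 = 2,205,128.2051
Discount to today: PV = 2,205,128.2051 / (1 + 0.078)^3 = 2,205,128.2051 / 1.252727 = 1,760,263.01

1760263.01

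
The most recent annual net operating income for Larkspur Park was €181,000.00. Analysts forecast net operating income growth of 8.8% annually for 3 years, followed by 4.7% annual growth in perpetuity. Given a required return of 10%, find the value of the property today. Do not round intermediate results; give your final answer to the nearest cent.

D_1 = 196928.00000
D_2 = 214257.66400
D_3 = 233112.33843
Terminal value at year 3: TV = D_3×(1+g_2)/(r−g_2) = 244068.61834/0.053 = 4605068.27053
P_0 = D_1/(1+r)^1 + D_2/(1+r)^2 + D_3/(1+r)^3 + TV/(1+r)^3
    = 179025.45455 + 177072.44959 + 175140.75014 + 3459855.95081 = 3991094.60508

€3991094.61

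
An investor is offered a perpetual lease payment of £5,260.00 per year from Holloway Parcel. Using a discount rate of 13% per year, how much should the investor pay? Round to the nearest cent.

Level perpetuity: PV = C / r = £5,260.00 / 0.13 = £40,461.54

£40461.54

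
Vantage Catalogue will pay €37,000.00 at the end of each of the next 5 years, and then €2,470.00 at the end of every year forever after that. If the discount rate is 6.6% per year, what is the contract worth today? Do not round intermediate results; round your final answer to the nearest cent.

€180533.41

PV of 5-year annuity: €37,000.00 × [1 − (1+0.066)^−5] / 0.066 = 153346.05297
Perpetuity value at year 5: €2,470.00 / 0.066 = 37424.24242
PV of perpetuity: 37424.24242 / (1+0.066)^5 = 27187.35727
Total PV = 153346.05297 + 27187.35727 = 180533.41023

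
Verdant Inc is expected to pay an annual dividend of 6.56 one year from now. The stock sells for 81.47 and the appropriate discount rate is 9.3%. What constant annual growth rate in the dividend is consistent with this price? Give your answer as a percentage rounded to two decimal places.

1.25%

P = D₁/(r−g) ⇒ g = r − D₁/P = 0.093 − 6.56/81.47 = 0.012480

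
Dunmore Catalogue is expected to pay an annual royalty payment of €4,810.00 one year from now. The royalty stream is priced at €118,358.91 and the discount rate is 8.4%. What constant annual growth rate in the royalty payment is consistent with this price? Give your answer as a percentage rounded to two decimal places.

4.34%

P = D₁/(r−g) ⇒ g = r − D₁/P = 0.084 − €4,810.00/€118,358.91 = 0.043361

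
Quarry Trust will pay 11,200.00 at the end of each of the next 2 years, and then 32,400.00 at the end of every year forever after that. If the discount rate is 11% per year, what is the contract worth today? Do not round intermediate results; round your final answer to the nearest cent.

PV of 2-year annuity: 11,200.00 × [1 − (1+0.11)^−2] / 0.11 = 19180.26134
Perpetuity value at year 2: 32,400.00 / 0.11 = 294545.45455
PV of perpetuity: 294545.45455 / (1+0.11)^2 = 239059.69852
Total PV = 19180.26134 + 239059.69852 = 258239.95986

258239.96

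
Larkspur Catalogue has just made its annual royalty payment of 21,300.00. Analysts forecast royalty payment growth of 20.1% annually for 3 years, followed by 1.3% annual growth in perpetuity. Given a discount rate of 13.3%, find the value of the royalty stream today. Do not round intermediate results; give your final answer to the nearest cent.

286046.07

D_1 = 25581.30000
D_2 = 30723.14130
D_3 = 36898.49270
Terminal value at year 3: TV = D_3×(1+g_2)/(r−g_2) = 37378.17311/0.12 = 311484.77589
P_0 = D_1/(1+r)^1 + D_2/(1+r)^2 + D_3/(1+r)^3 + TV/(1+r)^3
    = 22578.37599 + 23933.47711 + 25369.90822 + 214164.30854 = 286046.06986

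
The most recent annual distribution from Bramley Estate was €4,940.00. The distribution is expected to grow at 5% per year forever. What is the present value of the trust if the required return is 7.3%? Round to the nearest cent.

D₁ = D₀ × (1 + g) = €4,940.00 × 1.05 = €5,187.0000
Growing perpetuity: P = D₁ / (r − g) = €5,187.0000 / (0.073 − 0.05) = €225,521.74

€225521.74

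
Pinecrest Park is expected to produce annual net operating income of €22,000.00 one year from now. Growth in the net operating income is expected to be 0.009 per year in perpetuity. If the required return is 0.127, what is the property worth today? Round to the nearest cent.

€186440.68

Growing perpetuity: P = D₁ / (r − g) = €22,000.0000 / (0.127 − 0.009) = €186,440.68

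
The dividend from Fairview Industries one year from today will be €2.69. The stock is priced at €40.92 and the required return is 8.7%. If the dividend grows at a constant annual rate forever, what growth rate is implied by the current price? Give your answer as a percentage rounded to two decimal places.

P = D₁/(r−g) ⇒ g = r − D₁/P = 0.087 − €2.69/€40.92 = 0.021262

2.13%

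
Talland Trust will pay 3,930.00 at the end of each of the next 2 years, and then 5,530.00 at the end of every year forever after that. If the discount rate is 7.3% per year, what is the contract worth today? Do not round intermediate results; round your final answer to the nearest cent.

PV of 2-year annuity: 3,930.00 × [1 − (1+0.073)^−2] / 0.073 = 7076.07469
Perpetuity value at year 2: 5,530.00 / 0.073 = 75753.42466
PV of perpetuity: 75753.42466 / (1+0.073)^2 = 65796.50531
Total PV = 7076.07469 + 65796.50531 = 72872.58000

72872.58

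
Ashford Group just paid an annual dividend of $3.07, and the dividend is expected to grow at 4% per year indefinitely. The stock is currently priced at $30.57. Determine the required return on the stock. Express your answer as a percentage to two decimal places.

D₁ = $3.07 × 1.04 = $3.1928
P = D₁/(r − g) ⇒ r = D₁/P + g = $3.1928/$30.57 + 0.04 = 0.104442 + 0.04 = 0.144442

14.44%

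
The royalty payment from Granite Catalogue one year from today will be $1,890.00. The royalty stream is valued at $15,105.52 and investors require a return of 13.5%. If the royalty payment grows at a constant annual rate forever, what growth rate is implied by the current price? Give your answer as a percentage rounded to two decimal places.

0.99%

P = D₁/(r−g) ⇒ g = r − D₁/P = 0.135 − $1,890.00/$15,105.52 = 0.009880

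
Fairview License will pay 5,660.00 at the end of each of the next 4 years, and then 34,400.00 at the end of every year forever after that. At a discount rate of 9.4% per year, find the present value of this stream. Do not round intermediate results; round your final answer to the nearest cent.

273659.55

PV of 4-year annuity: 5,660.00 × [1 − (1+0.094)^−4] / 0.094 = 18176.96862
Perpetuity value at year 4: 34,400.00 / 0.094 = 365957.44681
PV of perpetuity: 365957.44681 / (1+0.094)^4 = 255482.58455
Total PV = 18176.96862 + 255482.58455 = 273659.55317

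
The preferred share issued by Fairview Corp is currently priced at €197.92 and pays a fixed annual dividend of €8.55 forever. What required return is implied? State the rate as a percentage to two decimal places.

P = C/r ⇒ r = C/P = €8.55/€197.92 = 0.043199

4.32%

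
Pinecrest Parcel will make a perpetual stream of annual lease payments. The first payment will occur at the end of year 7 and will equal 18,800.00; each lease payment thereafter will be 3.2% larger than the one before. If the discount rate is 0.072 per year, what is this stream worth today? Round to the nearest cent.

Value at end of year 6: C₁ / (r − g) = 18,800.00 / (0.072 − 0.032) = 470,000.0000
Discount to today: PV = 470,000.0000 / (1 + 0.072)^6 = 470,000.0000 / 1.517640 = 309,691.40

309691.40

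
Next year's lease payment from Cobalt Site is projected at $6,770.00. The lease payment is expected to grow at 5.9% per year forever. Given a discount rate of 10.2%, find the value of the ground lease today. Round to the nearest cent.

Growing perpetuity: P = D₁ / (r − g) = $6,770.0000 / (0.102 − 0.059) = $157,441.86

$157441.86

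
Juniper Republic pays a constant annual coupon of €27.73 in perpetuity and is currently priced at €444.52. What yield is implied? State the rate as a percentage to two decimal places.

6.24%

P = C/r ⇒ r = C/P = €27.73/€444.52 = 0.062382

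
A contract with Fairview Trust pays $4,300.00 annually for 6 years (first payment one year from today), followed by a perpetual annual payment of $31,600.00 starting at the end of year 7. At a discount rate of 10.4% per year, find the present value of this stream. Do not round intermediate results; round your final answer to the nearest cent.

PV of 6-year annuity: $4,300.00 × [1 − (1+0.104)^−6] / 0.104 = 18510.12011
Perpetuity value at year 6: $31,600.00 / 0.104 = 303846.15385
PV of perpetuity: 303846.15385 / (1+0.104)^6 = 167818.29443
Total PV = 18510.12011 + 167818.29443 = 186328.41454

$186328.41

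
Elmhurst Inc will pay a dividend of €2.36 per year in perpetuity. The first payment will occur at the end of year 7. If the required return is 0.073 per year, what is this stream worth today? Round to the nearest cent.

€21.18

Value at end of year 6: C / r = €2.36 / 0.073 = €32.3288
Discount to today: PV = €32.3288 / (1 + 0.073)^6 = €32.3288 / 1.526154 = €21.18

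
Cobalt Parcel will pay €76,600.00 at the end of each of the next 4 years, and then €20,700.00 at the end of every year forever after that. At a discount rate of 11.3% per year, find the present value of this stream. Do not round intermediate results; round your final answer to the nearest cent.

€355507.53

PV of 4-year annuity: €76,600.00 × [1 − (1+0.113)^−4] / 0.113 = 236133.11378
Perpetuity value at year 4: €20,700.00 / 0.113 = 183185.84071
PV of perpetuity: 183185.84071 / (1+0.113)^4 = 119374.41179
Total PV = 236133.11378 + 119374.41179 = 355507.52557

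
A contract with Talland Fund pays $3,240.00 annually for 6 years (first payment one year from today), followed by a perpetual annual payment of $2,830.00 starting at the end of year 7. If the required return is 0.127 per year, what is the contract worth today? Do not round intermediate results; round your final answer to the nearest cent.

PV of 6-year annuity: $3,240.00 × [1 − (1+0.127)^−6] / 0.127 = 13060.99566
Perpetuity value at year 6: $2,830.00 / 0.127 = 22283.46457
PV of perpetuity: 22283.46457 / (1+0.127)^6 = 10875.24922
Total PV = 13060.99566 + 10875.24922 = 23936.24488

$23936.24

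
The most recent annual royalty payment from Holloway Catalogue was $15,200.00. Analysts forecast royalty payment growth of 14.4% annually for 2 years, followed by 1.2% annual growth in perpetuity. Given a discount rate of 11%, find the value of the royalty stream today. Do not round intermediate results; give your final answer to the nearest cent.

D_1 = 17388.80000
D_2 = 19892.78720
Terminal value at year 2: TV = D_2×(1+g_2)/(r−g_2) = 20131.50065/0.098 = 205423.47598
P_0 = D_1/(1+r)^1 + D_2/(1+r)^2 + TV/(1+r)^2
    = 15665.58559 + 16145.43235 + 166726.30142 = 198537.31936

$198537.32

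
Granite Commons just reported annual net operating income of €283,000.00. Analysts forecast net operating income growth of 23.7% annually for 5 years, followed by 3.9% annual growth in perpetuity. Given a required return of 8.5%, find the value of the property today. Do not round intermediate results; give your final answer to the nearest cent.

€14445549.17

D_1 = 350071.00000
D_2 = 433037.82700
D_3 = 535667.79200
D_4 = 662621.05870
D_5 = 819662.24962
Terminal value at year 5: TV = D_5×(1+g_2)/(r−g_2) = 851629.07735/0.046 = 18513675.59457
P_0 = D_1/(1+r)^1 + D_2/(1+r)^2 + D_3/(1+r)^3 + D_4/(1+r)^4 + D_5/(1+r)^5 + TV/(1+r)^5
    = 322646.08295 + 367846.27153 + 419378.65242 + 478130.31617 + 545112.62775 + 12312435.22242 = 14445549.17324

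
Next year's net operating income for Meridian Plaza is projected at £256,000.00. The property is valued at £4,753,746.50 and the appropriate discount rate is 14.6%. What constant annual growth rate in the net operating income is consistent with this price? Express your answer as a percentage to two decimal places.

9.21%

P = D₁/(r−g) ⇒ g = r − D₁/P = 0.146 − £256,000.00/£4,753,746.50 = 0.092148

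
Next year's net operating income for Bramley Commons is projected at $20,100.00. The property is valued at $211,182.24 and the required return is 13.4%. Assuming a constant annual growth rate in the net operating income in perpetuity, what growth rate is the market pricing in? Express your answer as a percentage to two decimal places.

3.88%

P = D₁/(r−g) ⇒ g = r − D₁/P = 0.134 − $20,100.00/$211,182.24 = 0.038822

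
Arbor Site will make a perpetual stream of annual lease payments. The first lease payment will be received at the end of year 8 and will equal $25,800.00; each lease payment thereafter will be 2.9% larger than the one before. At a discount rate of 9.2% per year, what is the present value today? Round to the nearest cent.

Value at end of year 7: C₁ / (r − g) = $25,800.00 / (0.092 − 0.029) = $409,523.8095
Discount to today: PV = $409,523.8095 / (1 + 0.092)^7 = $409,523.8095 / 1.851648 = $221,167.18

$221167.18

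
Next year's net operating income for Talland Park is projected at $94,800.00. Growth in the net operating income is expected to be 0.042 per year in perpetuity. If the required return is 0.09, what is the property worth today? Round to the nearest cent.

$1975000.00

Growing perpetuity: P = D₁ / (r − g) = $94,800.0000 / (0.09 − 0.042) = $1,975,000.00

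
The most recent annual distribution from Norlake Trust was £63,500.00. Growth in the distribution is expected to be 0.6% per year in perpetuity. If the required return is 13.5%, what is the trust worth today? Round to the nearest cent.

£495201.55

D₁ = D₀ × (1 + g) = £63,500.00 × 1.006 = £63,881.0000
Growing perpetuity: P = D₁ / (r − g) = £63,881.0000 / (0.135 − 0.006) = £495,201.55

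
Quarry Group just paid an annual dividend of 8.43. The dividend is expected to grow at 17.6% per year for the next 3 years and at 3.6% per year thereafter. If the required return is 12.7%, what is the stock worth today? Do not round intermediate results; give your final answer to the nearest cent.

136.60

D_1 = 9.91368
D_2 = 11.65849
D_3 = 13.71038
Terminal value at year 3: TV = D_3×(1+g_2)/(r−g_2) = 14.20396/0.091 = 156.08742
P_0 = D_1/(1+r)^1 + D_2/(1+r)^2 + D_3/(1+r)^3 + TV/(1+r)^3
    = 8.79652 + 9.17898 + 9.57807 + 109.04259 = 136.59616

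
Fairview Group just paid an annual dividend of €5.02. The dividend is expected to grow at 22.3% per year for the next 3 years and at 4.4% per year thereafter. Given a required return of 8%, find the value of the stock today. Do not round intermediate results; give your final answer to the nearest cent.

D_1 = 6.13946
D_2 = 7.50856
D_3 = 9.18297
Terminal value at year 3: TV = D_3×(1+g_2)/(r−g_2) = 9.58702/0.036 = 266.30608
P_0 = D_1/(1+r)^1 + D_2/(1+r)^2 + D_3/(1+r)^3 + TV/(1+r)^3
    = 5.68469 + 6.43738 + 7.28974 + 211.40235 = 230.81416

€230.81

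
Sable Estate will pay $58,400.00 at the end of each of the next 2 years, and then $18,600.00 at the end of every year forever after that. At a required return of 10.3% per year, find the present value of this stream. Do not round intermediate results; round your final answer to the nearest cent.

PV of 2-year annuity: $58,400.00 × [1 − (1+0.103)^−2] / 0.103 = 100948.78470
Perpetuity value at year 2: $18,600.00 / 0.103 = 180582.52427
PV of perpetuity: 180582.52427 / (1+0.103)^2 = 148431.02778
Total PV = 100948.78470 + 148431.02778 = 249379.81247

$249379.81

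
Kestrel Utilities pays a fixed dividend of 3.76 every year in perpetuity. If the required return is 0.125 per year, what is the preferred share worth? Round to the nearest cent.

Level perpetuity: PV = C / r = 3.76 / 0.125 = 30.08

30.08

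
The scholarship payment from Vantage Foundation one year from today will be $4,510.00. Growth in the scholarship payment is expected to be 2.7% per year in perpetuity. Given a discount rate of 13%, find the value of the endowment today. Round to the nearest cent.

Growing perpetuity: P = D₁ / (r − g) = $4,510.0000 / (0.13 − 0.027) = $43,786.41

$43786.41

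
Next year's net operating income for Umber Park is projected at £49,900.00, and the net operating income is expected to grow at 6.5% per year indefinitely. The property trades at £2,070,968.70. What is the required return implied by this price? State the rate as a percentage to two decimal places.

8.91%

P = D₁/(r − g) ⇒ r = D₁/P + g = £49,900.0000/£2,070,968.70 + 0.065 = 0.024095 + 0.065 = 0.089095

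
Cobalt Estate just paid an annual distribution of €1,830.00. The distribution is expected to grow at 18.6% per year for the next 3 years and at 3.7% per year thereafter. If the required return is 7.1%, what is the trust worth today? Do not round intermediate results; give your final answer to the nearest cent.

D_1 = 2170.38000
D_2 = 2574.07068
D_3 = 3052.84783
Terminal value at year 3: TV = D_3×(1+g_2)/(r−g_2) = 3165.80320/0.034 = 93111.85871
P_0 = D_1/(1+r)^1 + D_2/(1+r)^2 + D_3/(1+r)^3 + TV/(1+r)^3
    = 2026.49860 + 2244.09649 + 2485.05923 + 75794.30651 = 82549.96083

€82549.96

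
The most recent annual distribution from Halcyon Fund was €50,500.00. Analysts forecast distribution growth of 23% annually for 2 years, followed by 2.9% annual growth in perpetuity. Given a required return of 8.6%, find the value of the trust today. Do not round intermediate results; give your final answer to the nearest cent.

€1291428.47

D_1 = 62115.00000
D_2 = 76401.45000
Terminal value at year 2: TV = D_2×(1+g_2)/(r−g_2) = 78617.09205/0.057 = 1379247.22895
P_0 = D_1/(1+r)^1 + D_2/(1+r)^2 + TV/(1+r)^2
    = 57196.13260 + 64780.15018 + 1169452.18480 = 1291428.46758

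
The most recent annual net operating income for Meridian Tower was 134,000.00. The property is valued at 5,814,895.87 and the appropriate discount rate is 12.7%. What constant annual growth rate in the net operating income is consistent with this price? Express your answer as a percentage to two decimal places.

P = D₀(1+g)/(r−g) ⇒ P(r−g) = D₀(1+g) ⇒ g(P+D₀) = P·r − D₀
g = (P·r − D₀)/(P + D₀) = (5,814,895.87×0.127 − 134,000.00) / (5,814,895.87 + 134,000.00) = 0.101614

10.16%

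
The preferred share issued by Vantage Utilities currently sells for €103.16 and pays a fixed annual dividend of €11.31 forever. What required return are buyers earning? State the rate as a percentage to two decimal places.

10.96%

P = C/r ⇒ r = C/P = €11.31/€103.16 = 0.109636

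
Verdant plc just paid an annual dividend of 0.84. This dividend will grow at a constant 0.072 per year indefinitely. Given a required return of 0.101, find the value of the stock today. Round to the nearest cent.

D₁ = D₀ × (1 + g) = 0.84 × 1.072 = 0.9005
Growing perpetuity: P = D₁ / (r − g) = 0.9005 / (0.101 − 0.072) = 31.05

31.05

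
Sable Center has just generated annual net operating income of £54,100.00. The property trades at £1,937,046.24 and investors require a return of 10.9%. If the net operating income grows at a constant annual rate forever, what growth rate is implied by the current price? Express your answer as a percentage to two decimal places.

7.89%

P = D₀(1+g)/(r−g) ⇒ P(r−g) = D₀(1+g) ⇒ g(P+D₀) = P·r − D₀
g = (P·r − D₀)/(P + D₀) = (£1,937,046.24×0.109 − £54,100.00) / (£1,937,046.24 + £54,100.00) = 0.078868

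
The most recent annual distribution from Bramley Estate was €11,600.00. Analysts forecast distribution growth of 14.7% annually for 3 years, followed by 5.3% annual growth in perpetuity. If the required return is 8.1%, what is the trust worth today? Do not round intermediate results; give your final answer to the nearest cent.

D_1 = 13305.20000
D_2 = 15261.06440
D_3 = 17504.44087
Terminal value at year 3: TV = D_3×(1+g_2)/(r−g_2) = 18432.17623/0.028 = 658292.00831
P_0 = D_1/(1+r)^1 + D_2/(1+r)^2 + D_3/(1+r)^3 + TV/(1+r)^3
    = 12308.23312 + 13059.70711 + 13857.06203 + 521124.51136 = 560349.51362

€560349.51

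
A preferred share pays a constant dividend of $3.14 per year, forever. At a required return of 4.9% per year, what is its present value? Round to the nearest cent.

$64.08

Level perpetuity: PV = C / r = $3.14 / 0.049 = $64.08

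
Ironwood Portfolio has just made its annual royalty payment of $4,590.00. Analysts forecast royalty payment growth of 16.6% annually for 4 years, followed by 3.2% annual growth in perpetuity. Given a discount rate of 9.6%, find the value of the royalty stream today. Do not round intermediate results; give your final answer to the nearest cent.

D_1 = 5351.94000
D_2 = 6240.36204
D_3 = 7276.26214
D_4 = 8484.12165
Terminal value at year 4: TV = D_4×(1+g_2)/(r−g_2) = 8755.61355/0.064 = 136806.46167
P_0 = D_1/(1+r)^1 + D_2/(1+r)^2 + D_3/(1+r)^3 + D_4/(1+r)^4 + TV/(1+r)^4
    = 4883.15693 + 5195.03740 + 5526.83723 + 5879.82866 + 94812.23711 = 116297.09733

$116297.10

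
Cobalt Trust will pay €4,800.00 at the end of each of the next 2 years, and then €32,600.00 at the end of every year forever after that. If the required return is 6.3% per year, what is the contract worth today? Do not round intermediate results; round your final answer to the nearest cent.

PV of 2-year annuity: €4,800.00 × [1 − (1+0.063)^−2] / 0.063 = 8763.42625
Perpetuity value at year 2: €32,600.00 / 0.063 = 517460.31746
PV of perpetuity: 517460.31746 / (1+0.063)^2 = 457942.04749
Total PV = 8763.42625 + 457942.04749 = 466705.47374

€466705.47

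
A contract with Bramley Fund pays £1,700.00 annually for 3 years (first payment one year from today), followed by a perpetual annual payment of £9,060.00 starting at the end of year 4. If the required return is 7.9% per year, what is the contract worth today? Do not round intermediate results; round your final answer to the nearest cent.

PV of 3-year annuity: £1,700.00 × [1 − (1+0.079)^−3] / 0.079 = 4388.98209
Perpetuity value at year 3: £9,060.00 / 0.079 = 114683.54430
PV of perpetuity: 114683.54430 / (1+0.079)^3 = 91292.85150
Total PV = 4388.98209 + 91292.85150 = 95681.83360

£95681.83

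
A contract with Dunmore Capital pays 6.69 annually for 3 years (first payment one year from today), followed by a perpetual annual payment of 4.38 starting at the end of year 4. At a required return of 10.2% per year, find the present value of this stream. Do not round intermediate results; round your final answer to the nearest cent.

48.67

PV of 3-year annuity: 6.69 × [1 − (1+0.102)^−3] / 0.102 = 16.57863
Perpetuity value at year 3: 4.38 / 0.102 = 42.94118
PV of perpetuity: 42.94118 / (1+0.102)^3 = 32.08700
Total PV = 16.57863 + 32.08700 = 48.66564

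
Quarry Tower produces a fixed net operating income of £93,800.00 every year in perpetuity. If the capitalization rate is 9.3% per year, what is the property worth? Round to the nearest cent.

£1008602.15

Level perpetuity: PV = C / r = £93,800.00 / 0.093 = £1,008,602.15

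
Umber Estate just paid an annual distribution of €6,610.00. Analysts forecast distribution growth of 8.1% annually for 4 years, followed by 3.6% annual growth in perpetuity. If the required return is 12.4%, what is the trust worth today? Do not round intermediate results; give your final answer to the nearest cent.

€90581.92

D_1 = 7145.41000
D_2 = 7724.18821
D_3 = 8349.84746
D_4 = 9026.18510
Terminal value at year 4: TV = D_4×(1+g_2)/(r−g_2) = 9351.12776/0.088 = 106262.81548
P_0 = D_1/(1+r)^1 + D_2/(1+r)^2 + D_3/(1+r)^3 + D_4/(1+r)^4 + TV/(1+r)^4
    = 6357.12633 + 6113.92666 + 5880.03089 + 5655.08309 + 66575.75092 = 90581.91790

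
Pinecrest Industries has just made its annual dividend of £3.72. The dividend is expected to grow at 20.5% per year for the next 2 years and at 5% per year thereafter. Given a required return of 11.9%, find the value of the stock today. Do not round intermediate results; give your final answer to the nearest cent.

£73.96

D_1 = 4.48260
D_2 = 5.40153
Terminal value at year 2: TV = D_2×(1+g_2)/(r−g_2) = 5.67161/0.069 = 82.19724
P_0 = D_1/(1+r)^1 + D_2/(1+r)^2 + TV/(1+r)^2
    = 4.00590 + 4.31377 + 65.64431 = 73.96397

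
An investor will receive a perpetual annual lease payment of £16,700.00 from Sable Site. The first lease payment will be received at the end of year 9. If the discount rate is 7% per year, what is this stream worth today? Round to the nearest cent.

£138850.74

Value at end of year 8: C / r = £16,700.00 / 0.07 = £238,571.4286
Discount to today: PV = £238,571.4286 / (1 + 0.07)^8 = £238,571.4286 / 1.718186 = £138,850.74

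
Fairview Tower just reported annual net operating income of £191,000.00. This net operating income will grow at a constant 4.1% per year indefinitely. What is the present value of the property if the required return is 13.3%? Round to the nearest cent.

D₁ = D₀ × (1 + g) = £191,000.00 × 1.041 = £198,831.0000
Growing perpetuity: P = D₁ / (r − g) = £198,831.0000 / (0.133 − 0.041) = £2,161,206.52

£2161206.52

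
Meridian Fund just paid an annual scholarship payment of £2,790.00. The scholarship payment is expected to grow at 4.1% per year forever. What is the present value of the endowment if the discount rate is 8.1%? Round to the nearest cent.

£72609.75

D₁ = D₀ × (1 + g) = £2,790.00 × 1.041 = £2,904.3900
Growing perpetuity: P = D₁ / (r − g) = £2,904.3900 / (0.081 − 0.041) = £72,609.75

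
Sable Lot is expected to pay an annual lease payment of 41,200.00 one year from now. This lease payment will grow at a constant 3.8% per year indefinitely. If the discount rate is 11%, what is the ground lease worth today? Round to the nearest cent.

Growing perpetuity: P = D₁ / (r − g) = 41,200.0000 / (0.11 − 0.038) = 572,222.22

572222.22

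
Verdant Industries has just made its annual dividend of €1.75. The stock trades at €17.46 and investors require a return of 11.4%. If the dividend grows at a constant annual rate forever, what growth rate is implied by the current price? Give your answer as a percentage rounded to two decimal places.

P = D₀(1+g)/(r−g) ⇒ P(r−g) = D₀(1+g) ⇒ g(P+D₀) = P·r − D₀
g = (P·r − D₀)/(P + D₀) = (€17.46×0.114 − €1.75) / (€17.46 + €1.75) = 0.012516

1.25%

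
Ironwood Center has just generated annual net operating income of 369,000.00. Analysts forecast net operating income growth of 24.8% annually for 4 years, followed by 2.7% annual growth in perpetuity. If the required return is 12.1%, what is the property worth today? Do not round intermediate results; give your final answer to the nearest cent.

8137204.90

D_1 = 460512.00000
D_2 = 574718.97600
D_3 = 717249.28205
D_4 = 895127.10400
Terminal value at year 4: TV = D_4×(1+g_2)/(r−g_2) = 919295.53580/0.094 = 9779739.74259
P_0 = D_1/(1+r)^1 + D_2/(1+r)^2 + D_3/(1+r)^3 + D_4/(1+r)^4 + TV/(1+r)^4
    = 410804.63872 + 457345.39618 + 509158.83535 + 566842.30733 + 6193053.71949 = 8137204.89707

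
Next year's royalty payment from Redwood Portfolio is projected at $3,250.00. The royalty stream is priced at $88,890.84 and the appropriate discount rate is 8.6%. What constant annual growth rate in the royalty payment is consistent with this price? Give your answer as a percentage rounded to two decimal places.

P = D₁/(r−g) ⇒ g = r − D₁/P = 0.086 − $3,250.00/$88,890.84 = 0.049438

4.94%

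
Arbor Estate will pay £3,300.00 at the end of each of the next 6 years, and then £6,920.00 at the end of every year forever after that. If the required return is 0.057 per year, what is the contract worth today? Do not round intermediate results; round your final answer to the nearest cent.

£103433.77

PV of 6-year annuity: £3,300.00 × [1 − (1+0.057)^−6] / 0.057 = 16381.25499
Perpetuity value at year 6: £6,920.00 / 0.057 = 121403.50877
PV of perpetuity: 121403.50877 / (1+0.057)^6 = 87052.51345
Total PV = 16381.25499 + 87052.51345 = 103433.76845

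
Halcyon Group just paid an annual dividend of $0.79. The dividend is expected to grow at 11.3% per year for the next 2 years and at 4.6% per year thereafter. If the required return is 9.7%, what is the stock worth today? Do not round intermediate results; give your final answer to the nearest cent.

$18.29

D_1 = 0.87927
D_2 = 0.97863
Terminal value at year 2: TV = D_2×(1+g_2)/(r−g_2) = 1.02364/0.051 = 20.07146
P_0 = D_1/(1+r)^1 + D_2/(1+r)^2 + TV/(1+r)^2
    = 0.80152 + 0.81321 + 16.67883 = 18.29357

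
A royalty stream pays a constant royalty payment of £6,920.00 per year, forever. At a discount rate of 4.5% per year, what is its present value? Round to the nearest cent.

£153777.78

Level perpetuity: PV = C / r = £6,920.00 / 0.045 = £153,777.78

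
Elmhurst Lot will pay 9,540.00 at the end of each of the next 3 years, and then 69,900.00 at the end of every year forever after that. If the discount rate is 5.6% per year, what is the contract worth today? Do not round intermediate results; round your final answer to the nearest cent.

PV of 3-year annuity: 9,540.00 × [1 − (1+0.056)^−3] / 0.056 = 25690.43678
Perpetuity value at year 3: 69,900.00 / 0.056 = 1248214.28571
PV of perpetuity: 1248214.28571 / (1+0.056)^3 = 1059979.32440
Total PV = 25690.43678 + 1059979.32440 = 1085669.76118

1085669.76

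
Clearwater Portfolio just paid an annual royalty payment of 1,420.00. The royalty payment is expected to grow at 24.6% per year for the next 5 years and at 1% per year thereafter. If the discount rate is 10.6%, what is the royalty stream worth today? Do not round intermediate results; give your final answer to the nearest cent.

37408.16

D_1 = 1769.32000
D_2 = 2204.57272
D_3 = 2746.89761
D_4 = 3422.63442
D_5 = 4264.60249
Terminal value at year 5: TV = D_5×(1+g_2)/(r−g_2) = 4307.24851/0.096 = 44867.17201
P_0 = D_1/(1+r)^1 + D_2/(1+r)^2 + D_3/(1+r)^3 + D_4/(1+r)^4 + D_5/(1+r)^5 + TV/(1+r)^5
    = 1599.74684 + 1802.24643 + 2030.37889 + 2287.38888 + 2576.93178 + 27111.46975 = 37408.16257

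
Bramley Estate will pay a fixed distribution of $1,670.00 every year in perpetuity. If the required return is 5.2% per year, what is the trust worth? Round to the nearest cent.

$32115.38

Level perpetuity: PV = C / r = $1,670.00 / 0.052 = $32,115.38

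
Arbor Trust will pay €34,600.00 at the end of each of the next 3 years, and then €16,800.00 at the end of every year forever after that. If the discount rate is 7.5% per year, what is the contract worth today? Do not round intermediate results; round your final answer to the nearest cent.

€270289.36

PV of 3-year annuity: €34,600.00 × [1 − (1+0.075)^−3] / 0.075 = 89978.19060
Perpetuity value at year 3: €16,800.00 / 0.075 = 224000.00000
PV of perpetuity: 224000.00000 / (1+0.075)^3 = 180311.16757
Total PV = 89978.19060 + 180311.16757 = 270289.35817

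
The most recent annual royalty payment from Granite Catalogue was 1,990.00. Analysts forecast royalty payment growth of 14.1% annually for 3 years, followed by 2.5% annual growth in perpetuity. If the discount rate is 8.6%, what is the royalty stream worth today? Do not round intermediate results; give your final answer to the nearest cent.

D_1 = 2270.59000
D_2 = 2590.74319
D_3 = 2956.03798
Terminal value at year 3: TV = D_3×(1+g_2)/(r−g_2) = 3029.93893/0.061 = 49671.12999
P_0 = D_1/(1+r)^1 + D_2/(1+r)^2 + D_3/(1+r)^3 + TV/(1+r)^3
    = 2090.78269 + 2196.66947 + 2307.91885 + 38780.60359 = 45375.97460

45375.97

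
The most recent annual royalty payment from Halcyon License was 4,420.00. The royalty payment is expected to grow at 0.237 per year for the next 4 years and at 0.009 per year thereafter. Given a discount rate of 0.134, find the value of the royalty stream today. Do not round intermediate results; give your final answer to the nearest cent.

D_1 = 5467.54000
D_2 = 6763.34698
D_3 = 8366.26021
D_4 = 10349.06389
Terminal value at year 4: TV = D_4×(1+g_2)/(r−g_2) = 10442.20546/0.125 = 83537.64368
P_0 = D_1/(1+r)^1 + D_2/(1+r)^2 + D_3/(1+r)^3 + D_4/(1+r)^4 + TV/(1+r)^4
    = 4821.46384 + 5259.39222 + 5737.09716 + 6258.19152 + 50516.12193 = 72592.26667

72592.27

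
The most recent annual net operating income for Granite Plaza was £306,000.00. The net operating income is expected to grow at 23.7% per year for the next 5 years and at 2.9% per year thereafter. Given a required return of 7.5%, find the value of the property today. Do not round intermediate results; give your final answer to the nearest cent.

£16187094.01

D_1 = 378522.00000
D_2 = 468231.71400
D_3 = 579202.63022
D_4 = 716473.65358
D_5 = 886277.90948
Terminal value at year 5: TV = D_5×(1+g_2)/(r−g_2) = 911979.96885/0.046 = 19825651.49680
P_0 = D_1/(1+r)^1 + D_2/(1+r)^2 + D_3/(1+r)^3 + D_4/(1+r)^4 + D_5/(1+r)^5 + TV/(1+r)^5
    = 352113.48837 + 405176.17220 + 466235.27908 + 536495.85137 + 617344.52851 + 13809728.69206 = 16187094.01160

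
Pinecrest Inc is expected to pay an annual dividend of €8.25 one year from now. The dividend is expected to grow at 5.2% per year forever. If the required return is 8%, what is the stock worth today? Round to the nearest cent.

Growing perpetuity: P = D₁ / (r − g) = €8.2500 / (0.08 − 0.052) = €294.64

€294.64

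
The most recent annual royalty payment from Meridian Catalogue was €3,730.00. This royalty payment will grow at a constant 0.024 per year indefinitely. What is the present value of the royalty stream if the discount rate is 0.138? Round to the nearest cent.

€33504.56

D₁ = D₀ × (1 + g) = €3,730.00 × 1.024 = €3,819.5200
Growing perpetuity: P = D₁ / (r − g) = €3,819.5200 / (0.138 − 0.024) = €33,504.56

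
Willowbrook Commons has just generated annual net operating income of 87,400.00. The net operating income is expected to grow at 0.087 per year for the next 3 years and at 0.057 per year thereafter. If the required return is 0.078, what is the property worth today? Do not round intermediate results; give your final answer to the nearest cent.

4776840.68

D_1 = 95003.80000
D_2 = 103269.13060
D_3 = 112253.54496
Terminal value at year 3: TV = D_3×(1+g_2)/(r−g_2) = 118651.99703/0.021 = 5650095.09643
P_0 = D_1/(1+r)^1 + D_2/(1+r)^2 + D_3/(1+r)^3 + TV/(1+r)^3
    = 88129.68460 + 88865.46119 + 89607.38062 + 4510238.15805 = 4776840.68446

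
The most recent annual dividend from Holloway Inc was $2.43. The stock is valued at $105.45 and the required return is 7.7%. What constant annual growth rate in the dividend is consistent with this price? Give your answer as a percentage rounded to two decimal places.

5.27%

P = D₀(1+g)/(r−g) ⇒ P(r−g) = D₀(1+g) ⇒ g(P+D₀) = P·r − D₀
g = (P·r − D₀)/(P + D₀) = ($105.45×0.077 − $2.43) / ($105.45 + $2.43) = 0.052741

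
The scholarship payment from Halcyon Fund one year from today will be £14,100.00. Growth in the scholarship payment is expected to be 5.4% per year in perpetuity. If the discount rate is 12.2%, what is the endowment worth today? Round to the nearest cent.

Growing perpetuity: P = D₁ / (r − g) = £14,100.0000 / (0.122 − 0.054) = £207,352.94

£207352.94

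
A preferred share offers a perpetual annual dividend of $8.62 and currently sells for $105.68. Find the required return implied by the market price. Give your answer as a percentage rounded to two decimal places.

P = C/r ⇒ r = C/P = $8.62/$105.68 = 0.081567

8.16%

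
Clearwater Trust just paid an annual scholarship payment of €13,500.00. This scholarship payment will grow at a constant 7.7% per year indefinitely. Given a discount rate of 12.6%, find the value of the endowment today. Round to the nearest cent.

D₁ = D₀ × (1 + g) = €13,500.00 × 1.077 = €14,539.5000
Growing perpetuity: P = D₁ / (r − g) = €14,539.5000 / (0.126 − 0.077) = €296,724.49

€296724.49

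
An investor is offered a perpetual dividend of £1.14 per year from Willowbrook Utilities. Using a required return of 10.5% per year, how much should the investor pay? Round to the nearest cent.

Level perpetuity: PV = C / r = £1.14 / 0.105 = £10.86

£10.86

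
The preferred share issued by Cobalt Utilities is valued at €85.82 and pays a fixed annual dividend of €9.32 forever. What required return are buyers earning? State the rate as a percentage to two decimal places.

P = C/r ⇒ r = C/P = €9.32/€85.82 = 0.108599

10.86%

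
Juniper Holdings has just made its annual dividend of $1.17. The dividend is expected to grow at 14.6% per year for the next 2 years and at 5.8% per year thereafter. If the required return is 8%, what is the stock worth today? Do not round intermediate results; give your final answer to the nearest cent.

$65.91

D_1 = 1.34082
D_2 = 1.53658
Terminal value at year 2: TV = D_2×(1+g_2)/(r−g_2) = 1.62570/0.022 = 73.89552
P_0 = D_1/(1+r)^1 + D_2/(1+r)^2 + TV/(1+r)^2
    = 1.24150 + 1.31737 + 63.35349 = 65.91236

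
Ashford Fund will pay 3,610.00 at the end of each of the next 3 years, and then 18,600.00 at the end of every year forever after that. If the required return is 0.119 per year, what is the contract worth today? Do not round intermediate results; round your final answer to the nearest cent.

PV of 3-year annuity: 3,610.00 × [1 − (1+0.119)^−3] / 0.119 = 8685.53223
Perpetuity value at year 3: 18,600.00 / 0.119 = 156302.52101
PV of perpetuity: 156302.52101 / (1+0.119)^3 = 111551.57931
Total PV = 8685.53223 + 111551.57931 = 120237.11154

120237.11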